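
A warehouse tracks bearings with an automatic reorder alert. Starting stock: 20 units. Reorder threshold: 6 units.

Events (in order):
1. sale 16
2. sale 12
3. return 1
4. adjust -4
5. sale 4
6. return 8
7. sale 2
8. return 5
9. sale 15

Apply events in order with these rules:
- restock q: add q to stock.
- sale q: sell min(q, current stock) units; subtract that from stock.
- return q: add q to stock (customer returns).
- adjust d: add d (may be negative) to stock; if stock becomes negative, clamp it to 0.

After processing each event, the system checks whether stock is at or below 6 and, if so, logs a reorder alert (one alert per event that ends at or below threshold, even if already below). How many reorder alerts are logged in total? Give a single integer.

Processing events:
Start: stock = 20
  Event 1 (sale 16): sell min(16,20)=16. stock: 20 - 16 = 4. total_sold = 16
  Event 2 (sale 12): sell min(12,4)=4. stock: 4 - 4 = 0. total_sold = 20
  Event 3 (return 1): 0 + 1 = 1
  Event 4 (adjust -4): 1 + -4 = 0 (clamped to 0)
  Event 5 (sale 4): sell min(4,0)=0. stock: 0 - 0 = 0. total_sold = 20
  Event 6 (return 8): 0 + 8 = 8
  Event 7 (sale 2): sell min(2,8)=2. stock: 8 - 2 = 6. total_sold = 22
  Event 8 (return 5): 6 + 5 = 11
  Event 9 (sale 15): sell min(15,11)=11. stock: 11 - 11 = 0. total_sold = 33
Final: stock = 0, total_sold = 33

Checking against threshold 6:
  After event 1: stock=4 <= 6 -> ALERT
  After event 2: stock=0 <= 6 -> ALERT
  After event 3: stock=1 <= 6 -> ALERT
  After event 4: stock=0 <= 6 -> ALERT
  After event 5: stock=0 <= 6 -> ALERT
  After event 6: stock=8 > 6
  After event 7: stock=6 <= 6 -> ALERT
  After event 8: stock=11 > 6
  After event 9: stock=0 <= 6 -> ALERT
Alert events: [1, 2, 3, 4, 5, 7, 9]. Count = 7

Answer: 7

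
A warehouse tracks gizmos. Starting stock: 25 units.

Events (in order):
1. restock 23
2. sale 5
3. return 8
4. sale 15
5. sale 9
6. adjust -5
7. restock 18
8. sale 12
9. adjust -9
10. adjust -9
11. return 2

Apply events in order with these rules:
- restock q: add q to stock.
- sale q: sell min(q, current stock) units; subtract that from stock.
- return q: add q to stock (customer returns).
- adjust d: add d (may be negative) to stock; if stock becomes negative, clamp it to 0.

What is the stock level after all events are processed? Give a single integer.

Processing events:
Start: stock = 25
  Event 1 (restock 23): 25 + 23 = 48
  Event 2 (sale 5): sell min(5,48)=5. stock: 48 - 5 = 43. total_sold = 5
  Event 3 (return 8): 43 + 8 = 51
  Event 4 (sale 15): sell min(15,51)=15. stock: 51 - 15 = 36. total_sold = 20
  Event 5 (sale 9): sell min(9,36)=9. stock: 36 - 9 = 27. total_sold = 29
  Event 6 (adjust -5): 27 + -5 = 22
  Event 7 (restock 18): 22 + 18 = 40
  Event 8 (sale 12): sell min(12,40)=12. stock: 40 - 12 = 28. total_sold = 41
  Event 9 (adjust -9): 28 + -9 = 19
  Event 10 (adjust -9): 19 + -9 = 10
  Event 11 (return 2): 10 + 2 = 12
Final: stock = 12, total_sold = 41

Answer: 12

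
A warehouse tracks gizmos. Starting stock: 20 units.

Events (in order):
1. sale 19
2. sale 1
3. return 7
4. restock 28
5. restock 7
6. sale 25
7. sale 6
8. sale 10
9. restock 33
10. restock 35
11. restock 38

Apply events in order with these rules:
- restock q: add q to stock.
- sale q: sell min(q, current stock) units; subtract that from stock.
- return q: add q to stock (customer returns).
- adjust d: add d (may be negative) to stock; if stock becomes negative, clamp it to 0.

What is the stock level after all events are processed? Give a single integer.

Answer: 107

Derivation:
Processing events:
Start: stock = 20
  Event 1 (sale 19): sell min(19,20)=19. stock: 20 - 19 = 1. total_sold = 19
  Event 2 (sale 1): sell min(1,1)=1. stock: 1 - 1 = 0. total_sold = 20
  Event 3 (return 7): 0 + 7 = 7
  Event 4 (restock 28): 7 + 28 = 35
  Event 5 (restock 7): 35 + 7 = 42
  Event 6 (sale 25): sell min(25,42)=25. stock: 42 - 25 = 17. total_sold = 45
  Event 7 (sale 6): sell min(6,17)=6. stock: 17 - 6 = 11. total_sold = 51
  Event 8 (sale 10): sell min(10,11)=10. stock: 11 - 10 = 1. total_sold = 61
  Event 9 (restock 33): 1 + 33 = 34
  Event 10 (restock 35): 34 + 35 = 69
  Event 11 (restock 38): 69 + 38 = 107
Final: stock = 107, total_sold = 61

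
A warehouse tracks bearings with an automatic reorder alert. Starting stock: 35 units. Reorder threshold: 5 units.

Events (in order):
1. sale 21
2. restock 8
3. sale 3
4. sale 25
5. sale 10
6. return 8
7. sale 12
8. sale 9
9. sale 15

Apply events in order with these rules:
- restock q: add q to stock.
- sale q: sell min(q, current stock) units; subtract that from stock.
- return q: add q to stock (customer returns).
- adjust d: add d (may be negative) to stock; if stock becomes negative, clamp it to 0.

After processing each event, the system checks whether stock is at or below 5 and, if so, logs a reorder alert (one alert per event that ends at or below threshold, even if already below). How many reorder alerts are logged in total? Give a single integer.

Processing events:
Start: stock = 35
  Event 1 (sale 21): sell min(21,35)=21. stock: 35 - 21 = 14. total_sold = 21
  Event 2 (restock 8): 14 + 8 = 22
  Event 3 (sale 3): sell min(3,22)=3. stock: 22 - 3 = 19. total_sold = 24
  Event 4 (sale 25): sell min(25,19)=19. stock: 19 - 19 = 0. total_sold = 43
  Event 5 (sale 10): sell min(10,0)=0. stock: 0 - 0 = 0. total_sold = 43
  Event 6 (return 8): 0 + 8 = 8
  Event 7 (sale 12): sell min(12,8)=8. stock: 8 - 8 = 0. total_sold = 51
  Event 8 (sale 9): sell min(9,0)=0. stock: 0 - 0 = 0. total_sold = 51
  Event 9 (sale 15): sell min(15,0)=0. stock: 0 - 0 = 0. total_sold = 51
Final: stock = 0, total_sold = 51

Checking against threshold 5:
  After event 1: stock=14 > 5
  After event 2: stock=22 > 5
  After event 3: stock=19 > 5
  After event 4: stock=0 <= 5 -> ALERT
  After event 5: stock=0 <= 5 -> ALERT
  After event 6: stock=8 > 5
  After event 7: stock=0 <= 5 -> ALERT
  After event 8: stock=0 <= 5 -> ALERT
  After event 9: stock=0 <= 5 -> ALERT
Alert events: [4, 5, 7, 8, 9]. Count = 5

Answer: 5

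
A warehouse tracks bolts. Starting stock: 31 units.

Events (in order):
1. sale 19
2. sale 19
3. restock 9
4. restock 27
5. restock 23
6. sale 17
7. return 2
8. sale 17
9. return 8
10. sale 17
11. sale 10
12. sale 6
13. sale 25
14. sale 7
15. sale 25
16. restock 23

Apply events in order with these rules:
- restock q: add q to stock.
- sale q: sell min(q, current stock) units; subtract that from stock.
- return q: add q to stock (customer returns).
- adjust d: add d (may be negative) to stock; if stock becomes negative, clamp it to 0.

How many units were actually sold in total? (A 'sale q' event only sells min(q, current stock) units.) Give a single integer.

Processing events:
Start: stock = 31
  Event 1 (sale 19): sell min(19,31)=19. stock: 31 - 19 = 12. total_sold = 19
  Event 2 (sale 19): sell min(19,12)=12. stock: 12 - 12 = 0. total_sold = 31
  Event 3 (restock 9): 0 + 9 = 9
  Event 4 (restock 27): 9 + 27 = 36
  Event 5 (restock 23): 36 + 23 = 59
  Event 6 (sale 17): sell min(17,59)=17. stock: 59 - 17 = 42. total_sold = 48
  Event 7 (return 2): 42 + 2 = 44
  Event 8 (sale 17): sell min(17,44)=17. stock: 44 - 17 = 27. total_sold = 65
  Event 9 (return 8): 27 + 8 = 35
  Event 10 (sale 17): sell min(17,35)=17. stock: 35 - 17 = 18. total_sold = 82
  Event 11 (sale 10): sell min(10,18)=10. stock: 18 - 10 = 8. total_sold = 92
  Event 12 (sale 6): sell min(6,8)=6. stock: 8 - 6 = 2. total_sold = 98
  Event 13 (sale 25): sell min(25,2)=2. stock: 2 - 2 = 0. total_sold = 100
  Event 14 (sale 7): sell min(7,0)=0. stock: 0 - 0 = 0. total_sold = 100
  Event 15 (sale 25): sell min(25,0)=0. stock: 0 - 0 = 0. total_sold = 100
  Event 16 (restock 23): 0 + 23 = 23
Final: stock = 23, total_sold = 100

Answer: 100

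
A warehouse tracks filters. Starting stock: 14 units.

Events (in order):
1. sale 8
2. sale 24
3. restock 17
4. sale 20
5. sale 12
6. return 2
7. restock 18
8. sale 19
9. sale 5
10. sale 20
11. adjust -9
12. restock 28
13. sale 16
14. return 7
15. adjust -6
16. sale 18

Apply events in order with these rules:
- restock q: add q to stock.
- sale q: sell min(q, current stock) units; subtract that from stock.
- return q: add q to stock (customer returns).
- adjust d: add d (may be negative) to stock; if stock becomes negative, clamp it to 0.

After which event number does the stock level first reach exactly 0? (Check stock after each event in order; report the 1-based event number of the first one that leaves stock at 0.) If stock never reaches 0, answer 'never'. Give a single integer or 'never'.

Processing events:
Start: stock = 14
  Event 1 (sale 8): sell min(8,14)=8. stock: 14 - 8 = 6. total_sold = 8
  Event 2 (sale 24): sell min(24,6)=6. stock: 6 - 6 = 0. total_sold = 14
  Event 3 (restock 17): 0 + 17 = 17
  Event 4 (sale 20): sell min(20,17)=17. stock: 17 - 17 = 0. total_sold = 31
  Event 5 (sale 12): sell min(12,0)=0. stock: 0 - 0 = 0. total_sold = 31
  Event 6 (return 2): 0 + 2 = 2
  Event 7 (restock 18): 2 + 18 = 20
  Event 8 (sale 19): sell min(19,20)=19. stock: 20 - 19 = 1. total_sold = 50
  Event 9 (sale 5): sell min(5,1)=1. stock: 1 - 1 = 0. total_sold = 51
  Event 10 (sale 20): sell min(20,0)=0. stock: 0 - 0 = 0. total_sold = 51
  Event 11 (adjust -9): 0 + -9 = 0 (clamped to 0)
  Event 12 (restock 28): 0 + 28 = 28
  Event 13 (sale 16): sell min(16,28)=16. stock: 28 - 16 = 12. total_sold = 67
  Event 14 (return 7): 12 + 7 = 19
  Event 15 (adjust -6): 19 + -6 = 13
  Event 16 (sale 18): sell min(18,13)=13. stock: 13 - 13 = 0. total_sold = 80
Final: stock = 0, total_sold = 80

First zero at event 2.

Answer: 2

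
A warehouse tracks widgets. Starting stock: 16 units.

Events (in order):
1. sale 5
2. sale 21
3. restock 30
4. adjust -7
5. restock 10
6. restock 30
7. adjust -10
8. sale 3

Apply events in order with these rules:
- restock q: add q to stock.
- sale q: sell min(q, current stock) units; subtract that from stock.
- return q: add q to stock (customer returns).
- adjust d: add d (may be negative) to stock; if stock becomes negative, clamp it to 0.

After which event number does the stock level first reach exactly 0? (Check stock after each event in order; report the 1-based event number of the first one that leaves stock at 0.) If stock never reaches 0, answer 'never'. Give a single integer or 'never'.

Processing events:
Start: stock = 16
  Event 1 (sale 5): sell min(5,16)=5. stock: 16 - 5 = 11. total_sold = 5
  Event 2 (sale 21): sell min(21,11)=11. stock: 11 - 11 = 0. total_sold = 16
  Event 3 (restock 30): 0 + 30 = 30
  Event 4 (adjust -7): 30 + -7 = 23
  Event 5 (restock 10): 23 + 10 = 33
  Event 6 (restock 30): 33 + 30 = 63
  Event 7 (adjust -10): 63 + -10 = 53
  Event 8 (sale 3): sell min(3,53)=3. stock: 53 - 3 = 50. total_sold = 19
Final: stock = 50, total_sold = 19

First zero at event 2.

Answer: 2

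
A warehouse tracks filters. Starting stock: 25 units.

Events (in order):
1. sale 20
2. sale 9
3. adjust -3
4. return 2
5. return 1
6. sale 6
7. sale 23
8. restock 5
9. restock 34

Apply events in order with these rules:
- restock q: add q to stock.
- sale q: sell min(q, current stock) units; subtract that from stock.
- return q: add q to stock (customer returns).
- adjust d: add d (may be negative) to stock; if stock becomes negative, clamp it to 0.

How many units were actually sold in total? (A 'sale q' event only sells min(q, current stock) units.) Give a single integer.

Processing events:
Start: stock = 25
  Event 1 (sale 20): sell min(20,25)=20. stock: 25 - 20 = 5. total_sold = 20
  Event 2 (sale 9): sell min(9,5)=5. stock: 5 - 5 = 0. total_sold = 25
  Event 3 (adjust -3): 0 + -3 = 0 (clamped to 0)
  Event 4 (return 2): 0 + 2 = 2
  Event 5 (return 1): 2 + 1 = 3
  Event 6 (sale 6): sell min(6,3)=3. stock: 3 - 3 = 0. total_sold = 28
  Event 7 (sale 23): sell min(23,0)=0. stock: 0 - 0 = 0. total_sold = 28
  Event 8 (restock 5): 0 + 5 = 5
  Event 9 (restock 34): 5 + 34 = 39
Final: stock = 39, total_sold = 28

Answer: 28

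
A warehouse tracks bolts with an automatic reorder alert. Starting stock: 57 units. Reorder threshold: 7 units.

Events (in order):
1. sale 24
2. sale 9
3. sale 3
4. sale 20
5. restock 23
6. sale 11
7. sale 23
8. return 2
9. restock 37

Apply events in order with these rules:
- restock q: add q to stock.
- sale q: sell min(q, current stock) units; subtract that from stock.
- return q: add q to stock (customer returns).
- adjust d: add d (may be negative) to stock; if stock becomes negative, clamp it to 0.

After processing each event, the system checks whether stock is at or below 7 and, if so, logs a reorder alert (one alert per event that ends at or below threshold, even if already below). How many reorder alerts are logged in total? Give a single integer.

Processing events:
Start: stock = 57
  Event 1 (sale 24): sell min(24,57)=24. stock: 57 - 24 = 33. total_sold = 24
  Event 2 (sale 9): sell min(9,33)=9. stock: 33 - 9 = 24. total_sold = 33
  Event 3 (sale 3): sell min(3,24)=3. stock: 24 - 3 = 21. total_sold = 36
  Event 4 (sale 20): sell min(20,21)=20. stock: 21 - 20 = 1. total_sold = 56
  Event 5 (restock 23): 1 + 23 = 24
  Event 6 (sale 11): sell min(11,24)=11. stock: 24 - 11 = 13. total_sold = 67
  Event 7 (sale 23): sell min(23,13)=13. stock: 13 - 13 = 0. total_sold = 80
  Event 8 (return 2): 0 + 2 = 2
  Event 9 (restock 37): 2 + 37 = 39
Final: stock = 39, total_sold = 80

Checking against threshold 7:
  After event 1: stock=33 > 7
  After event 2: stock=24 > 7
  After event 3: stock=21 > 7
  After event 4: stock=1 <= 7 -> ALERT
  After event 5: stock=24 > 7
  After event 6: stock=13 > 7
  After event 7: stock=0 <= 7 -> ALERT
  After event 8: stock=2 <= 7 -> ALERT
  After event 9: stock=39 > 7
Alert events: [4, 7, 8]. Count = 3

Answer: 3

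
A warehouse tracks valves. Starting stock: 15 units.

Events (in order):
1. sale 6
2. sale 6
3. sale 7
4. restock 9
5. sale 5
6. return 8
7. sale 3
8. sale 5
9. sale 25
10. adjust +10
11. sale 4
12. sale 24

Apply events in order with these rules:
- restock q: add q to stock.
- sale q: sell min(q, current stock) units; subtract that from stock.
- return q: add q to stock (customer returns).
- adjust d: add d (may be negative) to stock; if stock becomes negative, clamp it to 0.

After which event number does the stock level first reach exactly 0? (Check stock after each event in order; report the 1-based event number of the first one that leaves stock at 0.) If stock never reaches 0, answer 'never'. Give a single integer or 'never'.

Answer: 3

Derivation:
Processing events:
Start: stock = 15
  Event 1 (sale 6): sell min(6,15)=6. stock: 15 - 6 = 9. total_sold = 6
  Event 2 (sale 6): sell min(6,9)=6. stock: 9 - 6 = 3. total_sold = 12
  Event 3 (sale 7): sell min(7,3)=3. stock: 3 - 3 = 0. total_sold = 15
  Event 4 (restock 9): 0 + 9 = 9
  Event 5 (sale 5): sell min(5,9)=5. stock: 9 - 5 = 4. total_sold = 20
  Event 6 (return 8): 4 + 8 = 12
  Event 7 (sale 3): sell min(3,12)=3. stock: 12 - 3 = 9. total_sold = 23
  Event 8 (sale 5): sell min(5,9)=5. stock: 9 - 5 = 4. total_sold = 28
  Event 9 (sale 25): sell min(25,4)=4. stock: 4 - 4 = 0. total_sold = 32
  Event 10 (adjust +10): 0 + 10 = 10
  Event 11 (sale 4): sell min(4,10)=4. stock: 10 - 4 = 6. total_sold = 36
  Event 12 (sale 24): sell min(24,6)=6. stock: 6 - 6 = 0. total_sold = 42
Final: stock = 0, total_sold = 42

First zero at event 3.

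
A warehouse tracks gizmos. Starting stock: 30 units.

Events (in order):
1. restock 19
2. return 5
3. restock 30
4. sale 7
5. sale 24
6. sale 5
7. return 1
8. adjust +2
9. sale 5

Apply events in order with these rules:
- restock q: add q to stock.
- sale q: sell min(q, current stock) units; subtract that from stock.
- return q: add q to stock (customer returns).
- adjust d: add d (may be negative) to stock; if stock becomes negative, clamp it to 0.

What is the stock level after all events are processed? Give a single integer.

Processing events:
Start: stock = 30
  Event 1 (restock 19): 30 + 19 = 49
  Event 2 (return 5): 49 + 5 = 54
  Event 3 (restock 30): 54 + 30 = 84
  Event 4 (sale 7): sell min(7,84)=7. stock: 84 - 7 = 77. total_sold = 7
  Event 5 (sale 24): sell min(24,77)=24. stock: 77 - 24 = 53. total_sold = 31
  Event 6 (sale 5): sell min(5,53)=5. stock: 53 - 5 = 48. total_sold = 36
  Event 7 (return 1): 48 + 1 = 49
  Event 8 (adjust +2): 49 + 2 = 51
  Event 9 (sale 5): sell min(5,51)=5. stock: 51 - 5 = 46. total_sold = 41
Final: stock = 46, total_sold = 41

Answer: 46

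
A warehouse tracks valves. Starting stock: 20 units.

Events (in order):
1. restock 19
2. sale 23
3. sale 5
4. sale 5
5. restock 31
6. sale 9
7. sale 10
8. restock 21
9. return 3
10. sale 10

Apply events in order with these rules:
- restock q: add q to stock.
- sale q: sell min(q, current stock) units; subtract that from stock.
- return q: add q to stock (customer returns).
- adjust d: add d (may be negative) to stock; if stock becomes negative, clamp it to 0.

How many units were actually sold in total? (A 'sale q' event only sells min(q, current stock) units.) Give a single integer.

Answer: 62

Derivation:
Processing events:
Start: stock = 20
  Event 1 (restock 19): 20 + 19 = 39
  Event 2 (sale 23): sell min(23,39)=23. stock: 39 - 23 = 16. total_sold = 23
  Event 3 (sale 5): sell min(5,16)=5. stock: 16 - 5 = 11. total_sold = 28
  Event 4 (sale 5): sell min(5,11)=5. stock: 11 - 5 = 6. total_sold = 33
  Event 5 (restock 31): 6 + 31 = 37
  Event 6 (sale 9): sell min(9,37)=9. stock: 37 - 9 = 28. total_sold = 42
  Event 7 (sale 10): sell min(10,28)=10. stock: 28 - 10 = 18. total_sold = 52
  Event 8 (restock 21): 18 + 21 = 39
  Event 9 (return 3): 39 + 3 = 42
  Event 10 (sale 10): sell min(10,42)=10. stock: 42 - 10 = 32. total_sold = 62
Final: stock = 32, total_sold = 62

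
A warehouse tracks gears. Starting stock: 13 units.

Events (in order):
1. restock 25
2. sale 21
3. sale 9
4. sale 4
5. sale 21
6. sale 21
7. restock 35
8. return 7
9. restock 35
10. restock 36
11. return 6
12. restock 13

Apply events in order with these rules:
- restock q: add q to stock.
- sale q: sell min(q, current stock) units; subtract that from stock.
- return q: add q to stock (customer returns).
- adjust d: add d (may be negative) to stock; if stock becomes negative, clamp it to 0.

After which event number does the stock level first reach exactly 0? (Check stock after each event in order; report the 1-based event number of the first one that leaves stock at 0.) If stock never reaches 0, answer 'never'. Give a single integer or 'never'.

Answer: 5

Derivation:
Processing events:
Start: stock = 13
  Event 1 (restock 25): 13 + 25 = 38
  Event 2 (sale 21): sell min(21,38)=21. stock: 38 - 21 = 17. total_sold = 21
  Event 3 (sale 9): sell min(9,17)=9. stock: 17 - 9 = 8. total_sold = 30
  Event 4 (sale 4): sell min(4,8)=4. stock: 8 - 4 = 4. total_sold = 34
  Event 5 (sale 21): sell min(21,4)=4. stock: 4 - 4 = 0. total_sold = 38
  Event 6 (sale 21): sell min(21,0)=0. stock: 0 - 0 = 0. total_sold = 38
  Event 7 (restock 35): 0 + 35 = 35
  Event 8 (return 7): 35 + 7 = 42
  Event 9 (restock 35): 42 + 35 = 77
  Event 10 (restock 36): 77 + 36 = 113
  Event 11 (return 6): 113 + 6 = 119
  Event 12 (restock 13): 119 + 13 = 132
Final: stock = 132, total_sold = 38

First zero at event 5.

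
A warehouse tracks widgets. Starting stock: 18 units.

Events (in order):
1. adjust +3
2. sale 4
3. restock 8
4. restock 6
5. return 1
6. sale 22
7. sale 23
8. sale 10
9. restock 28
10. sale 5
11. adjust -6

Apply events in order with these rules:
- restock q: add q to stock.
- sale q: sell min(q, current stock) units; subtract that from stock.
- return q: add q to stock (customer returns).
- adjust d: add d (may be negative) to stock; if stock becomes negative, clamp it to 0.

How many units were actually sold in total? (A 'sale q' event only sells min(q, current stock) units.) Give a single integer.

Processing events:
Start: stock = 18
  Event 1 (adjust +3): 18 + 3 = 21
  Event 2 (sale 4): sell min(4,21)=4. stock: 21 - 4 = 17. total_sold = 4
  Event 3 (restock 8): 17 + 8 = 25
  Event 4 (restock 6): 25 + 6 = 31
  Event 5 (return 1): 31 + 1 = 32
  Event 6 (sale 22): sell min(22,32)=22. stock: 32 - 22 = 10. total_sold = 26
  Event 7 (sale 23): sell min(23,10)=10. stock: 10 - 10 = 0. total_sold = 36
  Event 8 (sale 10): sell min(10,0)=0. stock: 0 - 0 = 0. total_sold = 36
  Event 9 (restock 28): 0 + 28 = 28
  Event 10 (sale 5): sell min(5,28)=5. stock: 28 - 5 = 23. total_sold = 41
  Event 11 (adjust -6): 23 + -6 = 17
Final: stock = 17, total_sold = 41

Answer: 41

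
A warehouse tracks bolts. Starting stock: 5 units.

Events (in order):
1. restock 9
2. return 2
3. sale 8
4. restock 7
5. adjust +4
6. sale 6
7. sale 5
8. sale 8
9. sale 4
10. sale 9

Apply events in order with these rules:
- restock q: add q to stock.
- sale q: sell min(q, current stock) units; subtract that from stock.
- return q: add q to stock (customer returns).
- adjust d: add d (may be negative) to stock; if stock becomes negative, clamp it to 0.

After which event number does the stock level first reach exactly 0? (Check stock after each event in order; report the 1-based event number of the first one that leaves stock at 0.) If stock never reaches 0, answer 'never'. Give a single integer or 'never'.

Processing events:
Start: stock = 5
  Event 1 (restock 9): 5 + 9 = 14
  Event 2 (return 2): 14 + 2 = 16
  Event 3 (sale 8): sell min(8,16)=8. stock: 16 - 8 = 8. total_sold = 8
  Event 4 (restock 7): 8 + 7 = 15
  Event 5 (adjust +4): 15 + 4 = 19
  Event 6 (sale 6): sell min(6,19)=6. stock: 19 - 6 = 13. total_sold = 14
  Event 7 (sale 5): sell min(5,13)=5. stock: 13 - 5 = 8. total_sold = 19
  Event 8 (sale 8): sell min(8,8)=8. stock: 8 - 8 = 0. total_sold = 27
  Event 9 (sale 4): sell min(4,0)=0. stock: 0 - 0 = 0. total_sold = 27
  Event 10 (sale 9): sell min(9,0)=0. stock: 0 - 0 = 0. total_sold = 27
Final: stock = 0, total_sold = 27

First zero at event 8.

Answer: 8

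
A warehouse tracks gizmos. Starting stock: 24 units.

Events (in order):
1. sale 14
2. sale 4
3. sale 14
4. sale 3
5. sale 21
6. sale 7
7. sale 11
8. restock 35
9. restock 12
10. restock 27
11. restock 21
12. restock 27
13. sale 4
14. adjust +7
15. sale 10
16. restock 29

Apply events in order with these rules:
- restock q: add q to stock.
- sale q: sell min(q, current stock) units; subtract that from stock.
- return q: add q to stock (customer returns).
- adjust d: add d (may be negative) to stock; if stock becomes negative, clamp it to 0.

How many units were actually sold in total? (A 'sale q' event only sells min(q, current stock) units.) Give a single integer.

Answer: 38

Derivation:
Processing events:
Start: stock = 24
  Event 1 (sale 14): sell min(14,24)=14. stock: 24 - 14 = 10. total_sold = 14
  Event 2 (sale 4): sell min(4,10)=4. stock: 10 - 4 = 6. total_sold = 18
  Event 3 (sale 14): sell min(14,6)=6. stock: 6 - 6 = 0. total_sold = 24
  Event 4 (sale 3): sell min(3,0)=0. stock: 0 - 0 = 0. total_sold = 24
  Event 5 (sale 21): sell min(21,0)=0. stock: 0 - 0 = 0. total_sold = 24
  Event 6 (sale 7): sell min(7,0)=0. stock: 0 - 0 = 0. total_sold = 24
  Event 7 (sale 11): sell min(11,0)=0. stock: 0 - 0 = 0. total_sold = 24
  Event 8 (restock 35): 0 + 35 = 35
  Event 9 (restock 12): 35 + 12 = 47
  Event 10 (restock 27): 47 + 27 = 74
  Event 11 (restock 21): 74 + 21 = 95
  Event 12 (restock 27): 95 + 27 = 122
  Event 13 (sale 4): sell min(4,122)=4. stock: 122 - 4 = 118. total_sold = 28
  Event 14 (adjust +7): 118 + 7 = 125
  Event 15 (sale 10): sell min(10,125)=10. stock: 125 - 10 = 115. total_sold = 38
  Event 16 (restock 29): 115 + 29 = 144
Final: stock = 144, total_sold = 38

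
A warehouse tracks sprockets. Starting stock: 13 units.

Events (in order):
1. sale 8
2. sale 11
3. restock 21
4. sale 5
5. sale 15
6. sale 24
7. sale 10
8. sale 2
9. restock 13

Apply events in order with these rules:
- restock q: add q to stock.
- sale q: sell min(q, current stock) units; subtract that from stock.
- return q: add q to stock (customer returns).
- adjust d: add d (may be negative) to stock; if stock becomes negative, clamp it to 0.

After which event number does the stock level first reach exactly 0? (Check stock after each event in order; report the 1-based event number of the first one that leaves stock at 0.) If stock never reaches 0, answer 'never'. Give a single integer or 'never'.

Answer: 2

Derivation:
Processing events:
Start: stock = 13
  Event 1 (sale 8): sell min(8,13)=8. stock: 13 - 8 = 5. total_sold = 8
  Event 2 (sale 11): sell min(11,5)=5. stock: 5 - 5 = 0. total_sold = 13
  Event 3 (restock 21): 0 + 21 = 21
  Event 4 (sale 5): sell min(5,21)=5. stock: 21 - 5 = 16. total_sold = 18
  Event 5 (sale 15): sell min(15,16)=15. stock: 16 - 15 = 1. total_sold = 33
  Event 6 (sale 24): sell min(24,1)=1. stock: 1 - 1 = 0. total_sold = 34
  Event 7 (sale 10): sell min(10,0)=0. stock: 0 - 0 = 0. total_sold = 34
  Event 8 (sale 2): sell min(2,0)=0. stock: 0 - 0 = 0. total_sold = 34
  Event 9 (restock 13): 0 + 13 = 13
Final: stock = 13, total_sold = 34

First zero at event 2.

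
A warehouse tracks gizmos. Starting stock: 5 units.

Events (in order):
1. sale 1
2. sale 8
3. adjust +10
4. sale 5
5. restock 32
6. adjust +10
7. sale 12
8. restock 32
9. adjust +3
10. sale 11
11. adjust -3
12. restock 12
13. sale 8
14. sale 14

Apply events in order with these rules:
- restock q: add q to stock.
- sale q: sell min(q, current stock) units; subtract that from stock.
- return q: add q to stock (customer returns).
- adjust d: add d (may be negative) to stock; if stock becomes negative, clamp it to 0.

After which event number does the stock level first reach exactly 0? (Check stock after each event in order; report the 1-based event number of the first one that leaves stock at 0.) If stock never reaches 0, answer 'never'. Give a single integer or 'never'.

Processing events:
Start: stock = 5
  Event 1 (sale 1): sell min(1,5)=1. stock: 5 - 1 = 4. total_sold = 1
  Event 2 (sale 8): sell min(8,4)=4. stock: 4 - 4 = 0. total_sold = 5
  Event 3 (adjust +10): 0 + 10 = 10
  Event 4 (sale 5): sell min(5,10)=5. stock: 10 - 5 = 5. total_sold = 10
  Event 5 (restock 32): 5 + 32 = 37
  Event 6 (adjust +10): 37 + 10 = 47
  Event 7 (sale 12): sell min(12,47)=12. stock: 47 - 12 = 35. total_sold = 22
  Event 8 (restock 32): 35 + 32 = 67
  Event 9 (adjust +3): 67 + 3 = 70
  Event 10 (sale 11): sell min(11,70)=11. stock: 70 - 11 = 59. total_sold = 33
  Event 11 (adjust -3): 59 + -3 = 56
  Event 12 (restock 12): 56 + 12 = 68
  Event 13 (sale 8): sell min(8,68)=8. stock: 68 - 8 = 60. total_sold = 41
  Event 14 (sale 14): sell min(14,60)=14. stock: 60 - 14 = 46. total_sold = 55
Final: stock = 46, total_sold = 55

First zero at event 2.

Answer: 2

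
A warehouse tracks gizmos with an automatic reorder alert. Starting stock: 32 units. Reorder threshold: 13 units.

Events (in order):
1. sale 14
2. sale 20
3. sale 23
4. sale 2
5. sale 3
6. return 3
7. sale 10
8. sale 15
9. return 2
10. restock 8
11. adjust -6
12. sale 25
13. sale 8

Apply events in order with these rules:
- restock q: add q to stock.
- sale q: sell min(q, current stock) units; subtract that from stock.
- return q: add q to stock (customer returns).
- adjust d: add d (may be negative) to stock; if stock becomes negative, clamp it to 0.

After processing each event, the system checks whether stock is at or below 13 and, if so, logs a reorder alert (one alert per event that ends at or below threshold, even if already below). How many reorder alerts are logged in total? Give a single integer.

Processing events:
Start: stock = 32
  Event 1 (sale 14): sell min(14,32)=14. stock: 32 - 14 = 18. total_sold = 14
  Event 2 (sale 20): sell min(20,18)=18. stock: 18 - 18 = 0. total_sold = 32
  Event 3 (sale 23): sell min(23,0)=0. stock: 0 - 0 = 0. total_sold = 32
  Event 4 (sale 2): sell min(2,0)=0. stock: 0 - 0 = 0. total_sold = 32
  Event 5 (sale 3): sell min(3,0)=0. stock: 0 - 0 = 0. total_sold = 32
  Event 6 (return 3): 0 + 3 = 3
  Event 7 (sale 10): sell min(10,3)=3. stock: 3 - 3 = 0. total_sold = 35
  Event 8 (sale 15): sell min(15,0)=0. stock: 0 - 0 = 0. total_sold = 35
  Event 9 (return 2): 0 + 2 = 2
  Event 10 (restock 8): 2 + 8 = 10
  Event 11 (adjust -6): 10 + -6 = 4
  Event 12 (sale 25): sell min(25,4)=4. stock: 4 - 4 = 0. total_sold = 39
  Event 13 (sale 8): sell min(8,0)=0. stock: 0 - 0 = 0. total_sold = 39
Final: stock = 0, total_sold = 39

Checking against threshold 13:
  After event 1: stock=18 > 13
  After event 2: stock=0 <= 13 -> ALERT
  After event 3: stock=0 <= 13 -> ALERT
  After event 4: stock=0 <= 13 -> ALERT
  After event 5: stock=0 <= 13 -> ALERT
  After event 6: stock=3 <= 13 -> ALERT
  After event 7: stock=0 <= 13 -> ALERT
  After event 8: stock=0 <= 13 -> ALERT
  After event 9: stock=2 <= 13 -> ALERT
  After event 10: stock=10 <= 13 -> ALERT
  After event 11: stock=4 <= 13 -> ALERT
  After event 12: stock=0 <= 13 -> ALERT
  After event 13: stock=0 <= 13 -> ALERT
Alert events: [2, 3, 4, 5, 6, 7, 8, 9, 10, 11, 12, 13]. Count = 12

Answer: 12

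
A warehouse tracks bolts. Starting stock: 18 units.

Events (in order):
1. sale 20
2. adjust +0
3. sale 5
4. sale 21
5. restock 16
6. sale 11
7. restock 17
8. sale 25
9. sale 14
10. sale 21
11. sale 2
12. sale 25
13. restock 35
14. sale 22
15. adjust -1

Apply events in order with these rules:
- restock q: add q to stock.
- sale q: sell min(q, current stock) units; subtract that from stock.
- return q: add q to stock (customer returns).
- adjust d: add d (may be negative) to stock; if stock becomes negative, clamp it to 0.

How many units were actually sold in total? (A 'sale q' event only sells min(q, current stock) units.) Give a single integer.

Answer: 73

Derivation:
Processing events:
Start: stock = 18
  Event 1 (sale 20): sell min(20,18)=18. stock: 18 - 18 = 0. total_sold = 18
  Event 2 (adjust +0): 0 + 0 = 0
  Event 3 (sale 5): sell min(5,0)=0. stock: 0 - 0 = 0. total_sold = 18
  Event 4 (sale 21): sell min(21,0)=0. stock: 0 - 0 = 0. total_sold = 18
  Event 5 (restock 16): 0 + 16 = 16
  Event 6 (sale 11): sell min(11,16)=11. stock: 16 - 11 = 5. total_sold = 29
  Event 7 (restock 17): 5 + 17 = 22
  Event 8 (sale 25): sell min(25,22)=22. stock: 22 - 22 = 0. total_sold = 51
  Event 9 (sale 14): sell min(14,0)=0. stock: 0 - 0 = 0. total_sold = 51
  Event 10 (sale 21): sell min(21,0)=0. stock: 0 - 0 = 0. total_sold = 51
  Event 11 (sale 2): sell min(2,0)=0. stock: 0 - 0 = 0. total_sold = 51
  Event 12 (sale 25): sell min(25,0)=0. stock: 0 - 0 = 0. total_sold = 51
  Event 13 (restock 35): 0 + 35 = 35
  Event 14 (sale 22): sell min(22,35)=22. stock: 35 - 22 = 13. total_sold = 73
  Event 15 (adjust -1): 13 + -1 = 12
Final: stock = 12, total_sold = 73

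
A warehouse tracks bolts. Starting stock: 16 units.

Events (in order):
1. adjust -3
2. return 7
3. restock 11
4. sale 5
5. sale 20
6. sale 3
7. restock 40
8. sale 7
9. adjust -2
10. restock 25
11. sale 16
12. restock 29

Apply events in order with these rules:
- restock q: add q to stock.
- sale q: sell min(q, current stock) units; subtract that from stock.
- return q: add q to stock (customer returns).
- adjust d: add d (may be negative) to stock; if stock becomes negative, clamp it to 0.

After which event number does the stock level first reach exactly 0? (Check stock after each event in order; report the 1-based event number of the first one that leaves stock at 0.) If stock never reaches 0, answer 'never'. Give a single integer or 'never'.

Processing events:
Start: stock = 16
  Event 1 (adjust -3): 16 + -3 = 13
  Event 2 (return 7): 13 + 7 = 20
  Event 3 (restock 11): 20 + 11 = 31
  Event 4 (sale 5): sell min(5,31)=5. stock: 31 - 5 = 26. total_sold = 5
  Event 5 (sale 20): sell min(20,26)=20. stock: 26 - 20 = 6. total_sold = 25
  Event 6 (sale 3): sell min(3,6)=3. stock: 6 - 3 = 3. total_sold = 28
  Event 7 (restock 40): 3 + 40 = 43
  Event 8 (sale 7): sell min(7,43)=7. stock: 43 - 7 = 36. total_sold = 35
  Event 9 (adjust -2): 36 + -2 = 34
  Event 10 (restock 25): 34 + 25 = 59
  Event 11 (sale 16): sell min(16,59)=16. stock: 59 - 16 = 43. total_sold = 51
  Event 12 (restock 29): 43 + 29 = 72
Final: stock = 72, total_sold = 51

Stock never reaches 0.

Answer: never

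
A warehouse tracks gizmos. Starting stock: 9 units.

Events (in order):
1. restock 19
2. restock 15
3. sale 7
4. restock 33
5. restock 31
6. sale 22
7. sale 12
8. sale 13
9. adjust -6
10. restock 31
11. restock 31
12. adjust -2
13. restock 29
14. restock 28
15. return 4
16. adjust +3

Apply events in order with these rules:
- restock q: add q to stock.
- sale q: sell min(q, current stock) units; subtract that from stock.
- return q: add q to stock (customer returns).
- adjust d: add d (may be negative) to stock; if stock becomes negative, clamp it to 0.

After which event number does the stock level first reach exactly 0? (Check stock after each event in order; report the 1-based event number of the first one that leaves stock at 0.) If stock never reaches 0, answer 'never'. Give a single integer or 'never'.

Processing events:
Start: stock = 9
  Event 1 (restock 19): 9 + 19 = 28
  Event 2 (restock 15): 28 + 15 = 43
  Event 3 (sale 7): sell min(7,43)=7. stock: 43 - 7 = 36. total_sold = 7
  Event 4 (restock 33): 36 + 33 = 69
  Event 5 (restock 31): 69 + 31 = 100
  Event 6 (sale 22): sell min(22,100)=22. stock: 100 - 22 = 78. total_sold = 29
  Event 7 (sale 12): sell min(12,78)=12. stock: 78 - 12 = 66. total_sold = 41
  Event 8 (sale 13): sell min(13,66)=13. stock: 66 - 13 = 53. total_sold = 54
  Event 9 (adjust -6): 53 + -6 = 47
  Event 10 (restock 31): 47 + 31 = 78
  Event 11 (restock 31): 78 + 31 = 109
  Event 12 (adjust -2): 109 + -2 = 107
  Event 13 (restock 29): 107 + 29 = 136
  Event 14 (restock 28): 136 + 28 = 164
  Event 15 (return 4): 164 + 4 = 168
  Event 16 (adjust +3): 168 + 3 = 171
Final: stock = 171, total_sold = 54

Stock never reaches 0.

Answer: never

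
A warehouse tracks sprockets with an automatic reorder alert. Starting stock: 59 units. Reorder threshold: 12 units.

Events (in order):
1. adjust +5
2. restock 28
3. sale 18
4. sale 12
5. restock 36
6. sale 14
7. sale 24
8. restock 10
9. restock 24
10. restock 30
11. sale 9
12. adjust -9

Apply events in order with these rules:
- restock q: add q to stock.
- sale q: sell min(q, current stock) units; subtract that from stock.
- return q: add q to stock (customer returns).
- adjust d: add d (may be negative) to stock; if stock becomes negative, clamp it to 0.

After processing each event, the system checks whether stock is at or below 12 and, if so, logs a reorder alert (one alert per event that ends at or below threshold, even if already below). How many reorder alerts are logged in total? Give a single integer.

Answer: 0

Derivation:
Processing events:
Start: stock = 59
  Event 1 (adjust +5): 59 + 5 = 64
  Event 2 (restock 28): 64 + 28 = 92
  Event 3 (sale 18): sell min(18,92)=18. stock: 92 - 18 = 74. total_sold = 18
  Event 4 (sale 12): sell min(12,74)=12. stock: 74 - 12 = 62. total_sold = 30
  Event 5 (restock 36): 62 + 36 = 98
  Event 6 (sale 14): sell min(14,98)=14. stock: 98 - 14 = 84. total_sold = 44
  Event 7 (sale 24): sell min(24,84)=24. stock: 84 - 24 = 60. total_sold = 68
  Event 8 (restock 10): 60 + 10 = 70
  Event 9 (restock 24): 70 + 24 = 94
  Event 10 (restock 30): 94 + 30 = 124
  Event 11 (sale 9): sell min(9,124)=9. stock: 124 - 9 = 115. total_sold = 77
  Event 12 (adjust -9): 115 + -9 = 106
Final: stock = 106, total_sold = 77

Checking against threshold 12:
  After event 1: stock=64 > 12
  After event 2: stock=92 > 12
  After event 3: stock=74 > 12
  After event 4: stock=62 > 12
  After event 5: stock=98 > 12
  After event 6: stock=84 > 12
  After event 7: stock=60 > 12
  After event 8: stock=70 > 12
  After event 9: stock=94 > 12
  After event 10: stock=124 > 12
  After event 11: stock=115 > 12
  After event 12: stock=106 > 12
Alert events: []. Count = 0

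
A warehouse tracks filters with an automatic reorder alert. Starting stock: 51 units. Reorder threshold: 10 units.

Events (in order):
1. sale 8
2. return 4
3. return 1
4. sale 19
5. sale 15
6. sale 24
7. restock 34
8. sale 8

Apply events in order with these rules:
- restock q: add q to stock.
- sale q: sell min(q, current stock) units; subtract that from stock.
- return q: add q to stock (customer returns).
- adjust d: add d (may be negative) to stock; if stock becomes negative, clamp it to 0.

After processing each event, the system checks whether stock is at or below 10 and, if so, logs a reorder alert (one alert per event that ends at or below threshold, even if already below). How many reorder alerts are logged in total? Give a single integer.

Answer: 1

Derivation:
Processing events:
Start: stock = 51
  Event 1 (sale 8): sell min(8,51)=8. stock: 51 - 8 = 43. total_sold = 8
  Event 2 (return 4): 43 + 4 = 47
  Event 3 (return 1): 47 + 1 = 48
  Event 4 (sale 19): sell min(19,48)=19. stock: 48 - 19 = 29. total_sold = 27
  Event 5 (sale 15): sell min(15,29)=15. stock: 29 - 15 = 14. total_sold = 42
  Event 6 (sale 24): sell min(24,14)=14. stock: 14 - 14 = 0. total_sold = 56
  Event 7 (restock 34): 0 + 34 = 34
  Event 8 (sale 8): sell min(8,34)=8. stock: 34 - 8 = 26. total_sold = 64
Final: stock = 26, total_sold = 64

Checking against threshold 10:
  After event 1: stock=43 > 10
  After event 2: stock=47 > 10
  After event 3: stock=48 > 10
  After event 4: stock=29 > 10
  After event 5: stock=14 > 10
  After event 6: stock=0 <= 10 -> ALERT
  After event 7: stock=34 > 10
  After event 8: stock=26 > 10
Alert events: [6]. Count = 1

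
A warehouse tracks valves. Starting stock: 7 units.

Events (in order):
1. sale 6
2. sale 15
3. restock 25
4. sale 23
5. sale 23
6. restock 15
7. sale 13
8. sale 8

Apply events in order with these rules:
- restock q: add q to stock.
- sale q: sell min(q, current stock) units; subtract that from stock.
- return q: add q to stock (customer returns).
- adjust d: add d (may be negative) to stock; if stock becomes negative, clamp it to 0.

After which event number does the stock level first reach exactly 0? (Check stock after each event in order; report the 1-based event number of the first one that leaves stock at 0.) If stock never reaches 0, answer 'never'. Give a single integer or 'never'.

Answer: 2

Derivation:
Processing events:
Start: stock = 7
  Event 1 (sale 6): sell min(6,7)=6. stock: 7 - 6 = 1. total_sold = 6
  Event 2 (sale 15): sell min(15,1)=1. stock: 1 - 1 = 0. total_sold = 7
  Event 3 (restock 25): 0 + 25 = 25
  Event 4 (sale 23): sell min(23,25)=23. stock: 25 - 23 = 2. total_sold = 30
  Event 5 (sale 23): sell min(23,2)=2. stock: 2 - 2 = 0. total_sold = 32
  Event 6 (restock 15): 0 + 15 = 15
  Event 7 (sale 13): sell min(13,15)=13. stock: 15 - 13 = 2. total_sold = 45
  Event 8 (sale 8): sell min(8,2)=2. stock: 2 - 2 = 0. total_sold = 47
Final: stock = 0, total_sold = 47

First zero at event 2.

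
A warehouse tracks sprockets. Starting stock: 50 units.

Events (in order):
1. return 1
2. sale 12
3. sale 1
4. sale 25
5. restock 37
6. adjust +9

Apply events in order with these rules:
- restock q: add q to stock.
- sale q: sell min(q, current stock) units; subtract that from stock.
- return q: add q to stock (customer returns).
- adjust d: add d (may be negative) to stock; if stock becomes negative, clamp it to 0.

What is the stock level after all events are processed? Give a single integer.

Answer: 59

Derivation:
Processing events:
Start: stock = 50
  Event 1 (return 1): 50 + 1 = 51
  Event 2 (sale 12): sell min(12,51)=12. stock: 51 - 12 = 39. total_sold = 12
  Event 3 (sale 1): sell min(1,39)=1. stock: 39 - 1 = 38. total_sold = 13
  Event 4 (sale 25): sell min(25,38)=25. stock: 38 - 25 = 13. total_sold = 38
  Event 5 (restock 37): 13 + 37 = 50
  Event 6 (adjust +9): 50 + 9 = 59
Final: stock = 59, total_sold = 38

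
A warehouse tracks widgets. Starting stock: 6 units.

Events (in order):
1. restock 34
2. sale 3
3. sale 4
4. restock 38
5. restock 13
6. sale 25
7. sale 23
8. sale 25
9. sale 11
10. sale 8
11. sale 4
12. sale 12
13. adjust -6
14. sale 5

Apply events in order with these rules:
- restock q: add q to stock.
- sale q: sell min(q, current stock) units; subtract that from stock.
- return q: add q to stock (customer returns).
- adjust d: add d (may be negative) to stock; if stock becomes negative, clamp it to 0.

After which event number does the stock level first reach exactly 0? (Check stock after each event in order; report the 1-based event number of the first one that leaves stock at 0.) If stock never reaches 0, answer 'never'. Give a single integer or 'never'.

Processing events:
Start: stock = 6
  Event 1 (restock 34): 6 + 34 = 40
  Event 2 (sale 3): sell min(3,40)=3. stock: 40 - 3 = 37. total_sold = 3
  Event 3 (sale 4): sell min(4,37)=4. stock: 37 - 4 = 33. total_sold = 7
  Event 4 (restock 38): 33 + 38 = 71
  Event 5 (restock 13): 71 + 13 = 84
  Event 6 (sale 25): sell min(25,84)=25. stock: 84 - 25 = 59. total_sold = 32
  Event 7 (sale 23): sell min(23,59)=23. stock: 59 - 23 = 36. total_sold = 55
  Event 8 (sale 25): sell min(25,36)=25. stock: 36 - 25 = 11. total_sold = 80
  Event 9 (sale 11): sell min(11,11)=11. stock: 11 - 11 = 0. total_sold = 91
  Event 10 (sale 8): sell min(8,0)=0. stock: 0 - 0 = 0. total_sold = 91
  Event 11 (sale 4): sell min(4,0)=0. stock: 0 - 0 = 0. total_sold = 91
  Event 12 (sale 12): sell min(12,0)=0. stock: 0 - 0 = 0. total_sold = 91
  Event 13 (adjust -6): 0 + -6 = 0 (clamped to 0)
  Event 14 (sale 5): sell min(5,0)=0. stock: 0 - 0 = 0. total_sold = 91
Final: stock = 0, total_sold = 91

First zero at event 9.

Answer: 9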